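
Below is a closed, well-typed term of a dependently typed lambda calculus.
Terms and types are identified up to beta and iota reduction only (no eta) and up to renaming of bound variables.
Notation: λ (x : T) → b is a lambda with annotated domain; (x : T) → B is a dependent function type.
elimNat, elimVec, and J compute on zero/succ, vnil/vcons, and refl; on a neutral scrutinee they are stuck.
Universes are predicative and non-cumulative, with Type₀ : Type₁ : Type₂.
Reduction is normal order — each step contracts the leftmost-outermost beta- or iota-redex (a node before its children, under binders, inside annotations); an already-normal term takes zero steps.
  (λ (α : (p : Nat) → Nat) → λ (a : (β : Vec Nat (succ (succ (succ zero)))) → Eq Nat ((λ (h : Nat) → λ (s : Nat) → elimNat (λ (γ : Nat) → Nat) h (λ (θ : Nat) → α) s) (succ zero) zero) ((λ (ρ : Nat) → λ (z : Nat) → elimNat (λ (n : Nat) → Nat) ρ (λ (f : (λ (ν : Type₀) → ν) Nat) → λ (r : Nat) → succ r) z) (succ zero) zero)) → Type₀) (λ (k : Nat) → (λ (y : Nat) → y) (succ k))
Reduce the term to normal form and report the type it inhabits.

reduced normal form:
  λ (α : (p : Vec Nat (succ (succ (succ zero)))) → Eq Nat (succ zero) (succ zero)) → Type₀
type:
  (α : (p : Vec Nat (succ (succ (succ zero)))) → Eq Nat (succ zero) (succ zero)) → Type₁


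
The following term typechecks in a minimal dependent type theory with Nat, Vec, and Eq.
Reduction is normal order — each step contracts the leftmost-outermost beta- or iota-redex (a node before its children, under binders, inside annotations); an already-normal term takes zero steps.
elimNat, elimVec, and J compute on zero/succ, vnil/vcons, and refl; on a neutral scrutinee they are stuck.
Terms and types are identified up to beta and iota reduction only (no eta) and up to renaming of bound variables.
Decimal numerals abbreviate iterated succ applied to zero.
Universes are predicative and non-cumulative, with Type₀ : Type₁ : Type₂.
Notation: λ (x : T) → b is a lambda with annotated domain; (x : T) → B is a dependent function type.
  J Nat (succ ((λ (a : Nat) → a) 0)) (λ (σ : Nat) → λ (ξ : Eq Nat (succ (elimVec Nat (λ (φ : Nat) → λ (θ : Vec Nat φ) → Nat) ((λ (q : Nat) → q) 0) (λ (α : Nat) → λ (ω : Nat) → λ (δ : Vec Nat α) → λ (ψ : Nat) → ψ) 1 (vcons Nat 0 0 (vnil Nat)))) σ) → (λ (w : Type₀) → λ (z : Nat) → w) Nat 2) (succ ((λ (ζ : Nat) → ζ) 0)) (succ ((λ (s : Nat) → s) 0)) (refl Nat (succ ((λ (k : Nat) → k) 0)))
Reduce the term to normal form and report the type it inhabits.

normal form:
  1
the term's type:
  Nat
observation: 2 normal-order steps separate the term from its normal form.


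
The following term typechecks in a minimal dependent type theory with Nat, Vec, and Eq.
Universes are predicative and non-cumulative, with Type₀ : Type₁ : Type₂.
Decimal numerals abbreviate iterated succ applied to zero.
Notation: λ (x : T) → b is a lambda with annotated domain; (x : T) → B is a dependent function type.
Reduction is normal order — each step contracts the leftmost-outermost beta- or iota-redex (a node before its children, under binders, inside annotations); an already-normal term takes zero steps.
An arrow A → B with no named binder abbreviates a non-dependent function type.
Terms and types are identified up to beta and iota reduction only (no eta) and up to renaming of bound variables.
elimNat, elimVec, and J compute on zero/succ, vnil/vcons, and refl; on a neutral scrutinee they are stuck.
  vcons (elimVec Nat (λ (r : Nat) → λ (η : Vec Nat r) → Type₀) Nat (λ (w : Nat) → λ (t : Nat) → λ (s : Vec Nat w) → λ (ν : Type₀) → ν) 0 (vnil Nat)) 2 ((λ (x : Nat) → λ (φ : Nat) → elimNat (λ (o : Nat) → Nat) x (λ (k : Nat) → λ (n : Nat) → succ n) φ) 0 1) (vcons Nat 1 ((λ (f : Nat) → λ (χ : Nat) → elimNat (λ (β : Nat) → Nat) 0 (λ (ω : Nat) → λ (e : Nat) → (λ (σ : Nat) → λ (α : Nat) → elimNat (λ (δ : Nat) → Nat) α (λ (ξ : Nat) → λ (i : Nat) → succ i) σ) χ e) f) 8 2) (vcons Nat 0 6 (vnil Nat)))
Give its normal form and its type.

normal form:
  vcons Nat 2 1 (vcons Nat 1 16 (vcons Nat 0 6 (vnil Nat)))
inferred type:
  Vec Nat 3
observation: the term reaches its normal form after 106 normal-order steps.


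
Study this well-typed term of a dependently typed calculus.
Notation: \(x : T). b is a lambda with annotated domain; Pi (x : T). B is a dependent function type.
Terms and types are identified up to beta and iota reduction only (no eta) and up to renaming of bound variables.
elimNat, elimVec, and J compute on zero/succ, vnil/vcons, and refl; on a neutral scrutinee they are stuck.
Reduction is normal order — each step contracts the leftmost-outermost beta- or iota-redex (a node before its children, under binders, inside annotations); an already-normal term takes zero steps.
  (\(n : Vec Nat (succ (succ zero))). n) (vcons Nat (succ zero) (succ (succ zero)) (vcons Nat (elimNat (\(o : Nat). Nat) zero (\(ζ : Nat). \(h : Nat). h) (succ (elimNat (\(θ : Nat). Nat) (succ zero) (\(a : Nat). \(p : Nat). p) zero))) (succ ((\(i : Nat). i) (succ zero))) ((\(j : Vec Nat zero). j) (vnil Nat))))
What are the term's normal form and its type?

resulting normal form:
  vcons Nat (succ zero) (succ (succ zero)) (vcons Nat zero (succ (succ zero)) (vnil Nat))
type:
  Vec Nat (succ (succ zero))


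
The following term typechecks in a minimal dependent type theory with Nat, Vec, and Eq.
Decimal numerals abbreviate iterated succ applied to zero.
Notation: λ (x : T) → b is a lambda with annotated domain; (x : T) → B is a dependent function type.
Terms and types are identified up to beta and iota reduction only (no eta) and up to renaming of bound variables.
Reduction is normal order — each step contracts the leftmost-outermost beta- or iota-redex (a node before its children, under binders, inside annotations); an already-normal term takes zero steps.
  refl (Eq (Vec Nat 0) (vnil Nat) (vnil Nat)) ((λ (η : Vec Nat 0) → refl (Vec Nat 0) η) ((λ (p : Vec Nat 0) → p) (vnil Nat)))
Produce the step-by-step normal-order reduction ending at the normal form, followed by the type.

reduction (normal order):
  refl (Eq (Vec Nat 0) (vnil Nat) (vnil Nat)) ((λ (η : Vec Nat 0) → refl (Vec Nat 0) η) ((λ (p : Vec Nat 0) → p) (vnil Nat)))
  ~> refl (Eq (Vec Nat 0) (vnil Nat) (vnil Nat)) (refl (Vec Nat 0) ((λ (η : Vec Nat 0) → η) (vnil Nat)))
  ~> refl (Eq (Vec Nat 0) (vnil Nat) (vnil Nat)) (refl (Vec Nat 0) (vnil Nat))
the term's type:
  Eq (Eq (Vec Nat 0) (vnil Nat) (vnil Nat)) (refl (Vec Nat 0) (vnil Nat)) (refl (Vec Nat 0) (vnil Nat))


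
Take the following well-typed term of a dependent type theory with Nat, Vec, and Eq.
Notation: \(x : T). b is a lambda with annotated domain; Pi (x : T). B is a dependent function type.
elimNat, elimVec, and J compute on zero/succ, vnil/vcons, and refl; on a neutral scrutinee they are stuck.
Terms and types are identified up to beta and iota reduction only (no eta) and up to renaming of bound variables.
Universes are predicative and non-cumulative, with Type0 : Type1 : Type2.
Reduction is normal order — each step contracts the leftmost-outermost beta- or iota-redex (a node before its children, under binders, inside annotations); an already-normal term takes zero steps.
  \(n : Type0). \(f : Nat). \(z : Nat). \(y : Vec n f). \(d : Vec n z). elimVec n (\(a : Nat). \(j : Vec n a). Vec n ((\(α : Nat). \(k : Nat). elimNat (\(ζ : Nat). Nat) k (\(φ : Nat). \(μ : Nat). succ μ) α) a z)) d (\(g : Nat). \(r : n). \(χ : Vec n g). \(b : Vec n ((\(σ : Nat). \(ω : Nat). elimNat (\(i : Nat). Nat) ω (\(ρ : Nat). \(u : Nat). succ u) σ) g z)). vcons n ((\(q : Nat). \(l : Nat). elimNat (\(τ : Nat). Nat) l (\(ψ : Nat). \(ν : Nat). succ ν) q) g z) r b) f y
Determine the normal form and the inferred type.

resulting normal form:
  \(n : Type0). \(f : Nat). \(z : Nat). \(y : Vec n f). \(d : Vec n z). elimVec n (\(a : Nat). \(j : Vec n a). Vec n (elimNat (\(α : Nat). Nat) z (\(k : Nat). \(ζ : Nat). succ ζ) a)) d (\(φ : Nat). \(μ : n). \(g : Vec n φ). \(r : Vec n (elimNat (\(χ : Nat). Nat) z (\(b : Nat). \(σ : Nat). succ σ) φ)). vcons n (elimNat (\(ω : Nat). Nat) z (\(i : Nat). \(ρ : Nat). succ ρ) φ) μ r) f y
the term's type:
  Pi (n : Type0). Pi (f : Nat). Pi (z : Nat). Pi (y : Vec n f). Pi (d : Vec n z). Vec n (elimNat (\(a : Nat). Nat) z (\(j : Nat). \(α : Nat). succ α) f)


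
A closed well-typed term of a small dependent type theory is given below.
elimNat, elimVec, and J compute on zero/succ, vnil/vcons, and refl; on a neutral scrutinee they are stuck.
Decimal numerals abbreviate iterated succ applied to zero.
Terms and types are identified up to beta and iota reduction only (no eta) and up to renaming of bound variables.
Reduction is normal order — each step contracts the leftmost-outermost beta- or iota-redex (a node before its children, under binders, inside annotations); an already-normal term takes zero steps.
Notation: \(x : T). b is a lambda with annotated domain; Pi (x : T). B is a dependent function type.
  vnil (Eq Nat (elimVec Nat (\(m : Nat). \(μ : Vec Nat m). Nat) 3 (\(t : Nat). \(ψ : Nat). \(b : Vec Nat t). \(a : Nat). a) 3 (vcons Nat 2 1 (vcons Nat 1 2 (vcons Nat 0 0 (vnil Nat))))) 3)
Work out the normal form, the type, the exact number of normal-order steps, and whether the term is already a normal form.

normal form:
  vnil (Eq Nat 3 3)
the term's type:
  Vec (Eq Nat 3 3) 0
steps to reach normal form (normal order): 16
already normal: no
first contracted redex: an elimVec iota-redex


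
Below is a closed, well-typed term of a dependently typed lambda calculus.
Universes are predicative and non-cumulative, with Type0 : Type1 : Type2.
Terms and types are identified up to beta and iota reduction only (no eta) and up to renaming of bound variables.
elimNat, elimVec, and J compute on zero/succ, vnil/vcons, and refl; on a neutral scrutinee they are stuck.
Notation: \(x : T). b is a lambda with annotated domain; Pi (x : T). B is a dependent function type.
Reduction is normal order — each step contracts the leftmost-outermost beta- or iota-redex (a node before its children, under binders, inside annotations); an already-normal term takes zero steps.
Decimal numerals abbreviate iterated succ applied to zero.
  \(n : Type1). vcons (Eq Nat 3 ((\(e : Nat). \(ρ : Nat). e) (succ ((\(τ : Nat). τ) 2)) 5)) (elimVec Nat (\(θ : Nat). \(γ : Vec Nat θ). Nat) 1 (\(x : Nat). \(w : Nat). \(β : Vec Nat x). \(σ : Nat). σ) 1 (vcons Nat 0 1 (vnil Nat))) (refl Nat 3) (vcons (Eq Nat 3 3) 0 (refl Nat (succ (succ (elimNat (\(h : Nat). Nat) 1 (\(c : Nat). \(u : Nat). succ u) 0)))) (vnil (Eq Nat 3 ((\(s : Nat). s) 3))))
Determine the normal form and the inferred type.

resulting normal form:
  \(n : Type1). vcons (Eq Nat 3 3) 1 (refl Nat 3) (vcons (Eq Nat 3 3) 0 (refl Nat 3) (vnil (Eq Nat 3 3)))
inferred type:
  Pi (n : Type1). Vec (Eq Nat 3 3) 2


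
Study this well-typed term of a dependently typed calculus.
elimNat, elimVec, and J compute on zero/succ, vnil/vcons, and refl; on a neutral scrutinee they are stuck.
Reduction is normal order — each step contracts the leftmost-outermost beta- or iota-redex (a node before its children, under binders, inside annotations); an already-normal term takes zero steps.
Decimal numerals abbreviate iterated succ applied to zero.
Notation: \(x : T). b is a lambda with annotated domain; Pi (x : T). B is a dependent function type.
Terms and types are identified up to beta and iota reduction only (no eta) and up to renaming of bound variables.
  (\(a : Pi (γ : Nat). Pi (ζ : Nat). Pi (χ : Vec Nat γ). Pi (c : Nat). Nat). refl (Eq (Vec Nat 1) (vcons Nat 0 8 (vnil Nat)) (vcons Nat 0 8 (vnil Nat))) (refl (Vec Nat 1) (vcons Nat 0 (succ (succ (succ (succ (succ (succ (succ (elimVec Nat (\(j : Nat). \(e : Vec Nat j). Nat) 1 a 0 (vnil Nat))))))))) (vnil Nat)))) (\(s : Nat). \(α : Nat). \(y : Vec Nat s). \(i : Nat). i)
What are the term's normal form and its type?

resulting normal form:
  refl (Eq (Vec Nat 1) (vcons Nat 0 8 (vnil Nat)) (vcons Nat 0 8 (vnil Nat))) (refl (Vec Nat 1) (vcons Nat 0 8 (vnil Nat)))
type:
  Eq (Eq (Vec Nat 1) (vcons Nat 0 8 (vnil Nat)) (vcons Nat 0 8 (vnil Nat))) (refl (Vec Nat 1) (vcons Nat 0 8 (vnil Nat))) (refl (Vec Nat 1) (vcons Nat 0 8 (vnil Nat)))


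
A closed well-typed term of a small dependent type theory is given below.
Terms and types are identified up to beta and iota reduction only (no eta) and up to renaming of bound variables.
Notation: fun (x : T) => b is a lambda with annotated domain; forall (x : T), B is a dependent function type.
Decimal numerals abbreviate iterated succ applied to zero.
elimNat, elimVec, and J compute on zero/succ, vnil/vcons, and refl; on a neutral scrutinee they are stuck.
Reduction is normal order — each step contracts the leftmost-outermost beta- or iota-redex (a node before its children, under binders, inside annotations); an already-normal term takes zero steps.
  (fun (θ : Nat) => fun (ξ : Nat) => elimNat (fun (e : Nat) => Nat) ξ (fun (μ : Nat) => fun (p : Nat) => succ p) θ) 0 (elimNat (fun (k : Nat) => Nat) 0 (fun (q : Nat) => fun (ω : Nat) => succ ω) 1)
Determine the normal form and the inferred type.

normal form:
  1
type:
  Nat


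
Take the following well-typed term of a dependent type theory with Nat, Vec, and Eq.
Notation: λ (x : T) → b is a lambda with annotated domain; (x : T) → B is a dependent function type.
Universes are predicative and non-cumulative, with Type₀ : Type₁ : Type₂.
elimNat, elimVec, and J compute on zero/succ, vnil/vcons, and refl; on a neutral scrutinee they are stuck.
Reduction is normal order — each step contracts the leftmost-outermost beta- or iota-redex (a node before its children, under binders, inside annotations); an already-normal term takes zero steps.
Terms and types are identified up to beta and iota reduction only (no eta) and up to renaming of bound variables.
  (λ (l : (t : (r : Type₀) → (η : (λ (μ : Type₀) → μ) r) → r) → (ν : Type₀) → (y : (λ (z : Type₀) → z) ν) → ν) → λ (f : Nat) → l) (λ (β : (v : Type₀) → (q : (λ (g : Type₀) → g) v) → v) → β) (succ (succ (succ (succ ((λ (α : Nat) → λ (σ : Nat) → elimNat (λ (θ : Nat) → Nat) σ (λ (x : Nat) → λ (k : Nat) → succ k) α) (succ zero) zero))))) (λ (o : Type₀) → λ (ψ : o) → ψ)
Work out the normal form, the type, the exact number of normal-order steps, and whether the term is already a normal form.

resulting normal form:
  λ (l : Type₀) → λ (t : l) → t
the term's type:
  (l : Type₀) → (t : l) → l
reduction steps (normal order): 3
already normal: no
first contracted redex: a beta-redex


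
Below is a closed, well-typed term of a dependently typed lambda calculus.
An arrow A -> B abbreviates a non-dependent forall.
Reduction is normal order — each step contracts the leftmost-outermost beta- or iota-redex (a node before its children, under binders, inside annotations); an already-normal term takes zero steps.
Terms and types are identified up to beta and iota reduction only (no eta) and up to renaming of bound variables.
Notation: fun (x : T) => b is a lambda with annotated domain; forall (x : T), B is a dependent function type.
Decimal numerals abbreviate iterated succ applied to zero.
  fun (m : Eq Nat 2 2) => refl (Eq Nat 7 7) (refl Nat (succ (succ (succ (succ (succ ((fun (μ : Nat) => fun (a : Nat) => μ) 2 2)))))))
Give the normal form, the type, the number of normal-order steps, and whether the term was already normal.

resulting normal form:
  fun (m : Eq Nat 2 2) => refl (Eq Nat 7 7) (refl Nat 7)
type:
  Eq Nat 2 2 -> Eq (Eq Nat 7 7) (refl Nat 7) (refl Nat 7)
normal-order step count: 2
term was already normal: no
first contracted redex: a beta-redex


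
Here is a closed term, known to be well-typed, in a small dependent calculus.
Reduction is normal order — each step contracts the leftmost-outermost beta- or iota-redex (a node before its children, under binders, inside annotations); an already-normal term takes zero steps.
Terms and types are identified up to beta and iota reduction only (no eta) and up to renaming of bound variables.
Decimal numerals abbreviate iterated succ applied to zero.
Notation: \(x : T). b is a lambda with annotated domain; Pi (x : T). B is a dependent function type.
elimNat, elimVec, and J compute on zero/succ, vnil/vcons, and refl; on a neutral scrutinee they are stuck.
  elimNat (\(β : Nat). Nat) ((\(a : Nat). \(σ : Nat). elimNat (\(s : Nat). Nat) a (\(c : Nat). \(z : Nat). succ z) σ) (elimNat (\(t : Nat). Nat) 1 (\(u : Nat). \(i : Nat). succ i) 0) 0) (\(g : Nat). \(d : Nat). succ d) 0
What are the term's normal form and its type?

reduced normal form:
  1
type:
  Nat


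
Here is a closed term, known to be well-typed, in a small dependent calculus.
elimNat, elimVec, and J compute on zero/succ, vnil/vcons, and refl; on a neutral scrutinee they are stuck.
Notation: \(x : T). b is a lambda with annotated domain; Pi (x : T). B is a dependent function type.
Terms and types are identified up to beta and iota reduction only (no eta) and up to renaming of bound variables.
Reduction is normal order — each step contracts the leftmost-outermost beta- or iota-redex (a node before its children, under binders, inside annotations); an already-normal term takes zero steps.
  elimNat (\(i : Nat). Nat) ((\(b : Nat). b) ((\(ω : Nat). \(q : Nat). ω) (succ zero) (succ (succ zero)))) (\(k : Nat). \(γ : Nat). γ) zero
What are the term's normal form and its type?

resulting normal form:
  succ zero
the term's type:
  Nat
observation: the leftmost-outermost redex is an elimNat iota-redex, and normalization takes 4 steps.


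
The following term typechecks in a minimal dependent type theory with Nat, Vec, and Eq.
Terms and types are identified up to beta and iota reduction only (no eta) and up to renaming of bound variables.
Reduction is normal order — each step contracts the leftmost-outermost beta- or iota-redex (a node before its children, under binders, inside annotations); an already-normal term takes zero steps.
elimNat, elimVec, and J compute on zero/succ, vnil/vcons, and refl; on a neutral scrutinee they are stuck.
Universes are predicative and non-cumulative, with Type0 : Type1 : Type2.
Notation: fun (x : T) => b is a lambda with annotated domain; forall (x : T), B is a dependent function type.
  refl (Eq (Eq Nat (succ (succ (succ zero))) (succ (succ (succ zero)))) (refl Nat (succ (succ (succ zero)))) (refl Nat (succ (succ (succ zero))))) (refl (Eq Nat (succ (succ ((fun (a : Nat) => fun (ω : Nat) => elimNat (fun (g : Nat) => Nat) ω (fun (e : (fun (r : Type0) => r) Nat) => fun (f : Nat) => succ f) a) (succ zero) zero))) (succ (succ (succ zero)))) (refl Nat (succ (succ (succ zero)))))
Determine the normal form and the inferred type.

reduced normal form:
  refl (Eq (Eq Nat (succ (succ (succ zero))) (succ (succ (succ zero)))) (refl Nat (succ (succ (succ zero)))) (refl Nat (succ (succ (succ zero))))) (refl (Eq Nat (succ (succ (succ zero))) (succ (succ (succ zero)))) (refl Nat (succ (succ (succ zero)))))
inferred type:
  Eq (Eq (Eq Nat (succ (succ (succ zero))) (succ (succ (succ zero)))) (refl Nat (succ (succ (succ zero)))) (refl Nat (succ (succ (succ zero))))) (refl (Eq Nat (succ (succ (succ zero))) (succ (succ (succ zero)))) (refl Nat (succ (succ (succ zero))))) (refl (Eq Nat (succ (succ (succ zero))) (succ (succ (succ zero)))) (refl Nat (succ (succ (succ zero)))))
observation: 6 normal-order steps separate the term from its normal form.


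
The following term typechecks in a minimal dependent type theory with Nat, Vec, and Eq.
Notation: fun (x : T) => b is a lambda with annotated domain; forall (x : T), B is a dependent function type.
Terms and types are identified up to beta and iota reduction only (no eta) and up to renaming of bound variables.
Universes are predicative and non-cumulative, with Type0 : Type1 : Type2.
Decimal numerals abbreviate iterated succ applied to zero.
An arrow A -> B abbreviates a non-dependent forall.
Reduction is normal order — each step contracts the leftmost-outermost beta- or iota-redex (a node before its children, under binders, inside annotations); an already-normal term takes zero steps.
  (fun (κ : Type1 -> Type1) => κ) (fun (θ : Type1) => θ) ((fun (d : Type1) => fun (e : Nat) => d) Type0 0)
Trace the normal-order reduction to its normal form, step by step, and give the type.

normal-order reduction:
  (fun (κ : Type1 -> Type1) => κ) (fun (θ : Type1) => θ) ((fun (d : Type1) => fun (e : Nat) => d) Type0 0)
  ~> (fun (κ : Type1) => κ) ((fun (θ : Type1) => fun (d : Nat) => θ) Type0 0)
  ~> (fun (κ : Type1) => fun (θ : Nat) => κ) Type0 0
  ~> (fun (κ : Nat) => Type0) 0
  ~> Type0
the term's type:
  Type1


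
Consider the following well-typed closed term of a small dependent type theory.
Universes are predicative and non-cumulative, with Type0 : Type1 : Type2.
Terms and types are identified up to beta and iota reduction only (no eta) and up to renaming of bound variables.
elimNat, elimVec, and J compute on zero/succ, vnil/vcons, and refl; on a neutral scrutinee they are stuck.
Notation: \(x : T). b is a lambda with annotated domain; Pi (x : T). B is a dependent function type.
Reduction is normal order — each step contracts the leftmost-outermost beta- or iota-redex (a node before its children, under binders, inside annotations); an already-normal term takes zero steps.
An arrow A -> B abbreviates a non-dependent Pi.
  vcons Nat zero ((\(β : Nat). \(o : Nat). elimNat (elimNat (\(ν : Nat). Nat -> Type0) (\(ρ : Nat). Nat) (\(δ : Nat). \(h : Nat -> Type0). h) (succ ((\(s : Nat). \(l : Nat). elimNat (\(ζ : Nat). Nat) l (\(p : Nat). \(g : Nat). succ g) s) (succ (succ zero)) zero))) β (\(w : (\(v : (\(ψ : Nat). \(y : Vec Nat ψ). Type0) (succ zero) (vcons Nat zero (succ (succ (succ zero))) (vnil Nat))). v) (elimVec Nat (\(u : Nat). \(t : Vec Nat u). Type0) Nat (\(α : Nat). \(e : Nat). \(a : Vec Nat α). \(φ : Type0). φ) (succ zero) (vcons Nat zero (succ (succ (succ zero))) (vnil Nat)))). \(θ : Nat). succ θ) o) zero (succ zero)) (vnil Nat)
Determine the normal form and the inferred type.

reduced normal form:
  vcons Nat zero (succ zero) (vnil Nat)
the term's type:
  Vec Nat (succ zero)


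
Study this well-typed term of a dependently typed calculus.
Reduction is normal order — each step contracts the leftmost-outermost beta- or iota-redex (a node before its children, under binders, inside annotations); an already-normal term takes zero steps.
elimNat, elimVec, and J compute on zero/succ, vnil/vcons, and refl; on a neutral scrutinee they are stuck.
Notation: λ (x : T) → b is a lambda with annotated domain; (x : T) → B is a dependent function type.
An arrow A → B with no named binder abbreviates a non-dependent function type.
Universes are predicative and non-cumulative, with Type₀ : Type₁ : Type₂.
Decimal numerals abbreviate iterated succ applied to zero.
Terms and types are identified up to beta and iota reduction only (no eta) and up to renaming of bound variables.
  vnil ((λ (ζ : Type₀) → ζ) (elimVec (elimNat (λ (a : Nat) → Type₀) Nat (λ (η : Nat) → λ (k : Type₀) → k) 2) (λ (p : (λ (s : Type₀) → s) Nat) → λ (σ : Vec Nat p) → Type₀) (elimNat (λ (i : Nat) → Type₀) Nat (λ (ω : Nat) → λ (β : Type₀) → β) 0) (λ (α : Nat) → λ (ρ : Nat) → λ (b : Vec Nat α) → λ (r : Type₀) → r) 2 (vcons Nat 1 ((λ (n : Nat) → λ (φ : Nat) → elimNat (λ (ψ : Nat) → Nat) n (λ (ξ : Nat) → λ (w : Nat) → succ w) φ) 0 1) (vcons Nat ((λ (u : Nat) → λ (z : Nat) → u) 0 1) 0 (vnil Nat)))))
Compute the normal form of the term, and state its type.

resulting normal form:
  vnil Nat
type:
  Vec Nat 0


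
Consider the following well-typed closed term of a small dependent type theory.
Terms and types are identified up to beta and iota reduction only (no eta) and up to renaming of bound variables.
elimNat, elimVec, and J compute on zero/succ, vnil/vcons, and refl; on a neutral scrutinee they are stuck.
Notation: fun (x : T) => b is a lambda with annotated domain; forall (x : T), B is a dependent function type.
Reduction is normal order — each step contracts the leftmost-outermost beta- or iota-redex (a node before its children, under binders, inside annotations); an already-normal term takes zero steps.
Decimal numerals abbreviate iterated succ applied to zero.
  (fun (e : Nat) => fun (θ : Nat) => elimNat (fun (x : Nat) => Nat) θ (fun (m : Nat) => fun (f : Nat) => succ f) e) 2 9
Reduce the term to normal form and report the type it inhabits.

resulting normal form:
  11
type:
  Nat
observation: the first redex contracted is a beta-redex; the normal form is reached in 9 normal-order steps.


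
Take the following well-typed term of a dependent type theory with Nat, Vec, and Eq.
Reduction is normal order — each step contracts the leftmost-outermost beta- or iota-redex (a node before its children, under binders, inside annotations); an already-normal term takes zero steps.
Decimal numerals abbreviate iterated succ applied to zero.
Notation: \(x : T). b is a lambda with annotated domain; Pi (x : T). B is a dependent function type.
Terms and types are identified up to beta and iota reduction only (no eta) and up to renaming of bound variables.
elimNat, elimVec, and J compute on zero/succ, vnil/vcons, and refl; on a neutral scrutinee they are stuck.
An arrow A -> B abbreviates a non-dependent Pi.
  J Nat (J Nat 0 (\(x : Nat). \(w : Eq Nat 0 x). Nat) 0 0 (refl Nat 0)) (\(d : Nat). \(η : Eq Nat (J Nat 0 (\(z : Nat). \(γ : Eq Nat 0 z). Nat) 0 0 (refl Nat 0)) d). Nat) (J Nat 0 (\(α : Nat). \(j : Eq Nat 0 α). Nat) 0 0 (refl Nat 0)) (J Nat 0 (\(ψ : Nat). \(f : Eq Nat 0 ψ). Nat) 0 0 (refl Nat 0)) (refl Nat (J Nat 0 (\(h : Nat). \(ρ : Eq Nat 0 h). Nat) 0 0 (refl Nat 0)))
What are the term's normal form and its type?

resulting normal form:
  0
the term's type:
  Nat
observation: contracting a J iota-redex first, the term normalizes in 2 steps.


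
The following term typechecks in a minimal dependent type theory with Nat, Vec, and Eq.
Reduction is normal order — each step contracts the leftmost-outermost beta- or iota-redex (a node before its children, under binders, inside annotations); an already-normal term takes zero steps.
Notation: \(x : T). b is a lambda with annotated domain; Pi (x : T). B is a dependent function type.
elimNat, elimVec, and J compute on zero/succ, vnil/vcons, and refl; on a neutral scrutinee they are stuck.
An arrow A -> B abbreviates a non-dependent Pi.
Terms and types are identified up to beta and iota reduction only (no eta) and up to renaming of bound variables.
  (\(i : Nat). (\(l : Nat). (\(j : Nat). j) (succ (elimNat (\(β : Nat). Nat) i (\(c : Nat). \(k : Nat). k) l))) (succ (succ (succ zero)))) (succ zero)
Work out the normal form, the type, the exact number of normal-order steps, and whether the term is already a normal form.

normal form:
  succ (succ zero)
type:
  Nat
normal-order step count: 13
started in normal form: no
first contracted redex: a beta-redex


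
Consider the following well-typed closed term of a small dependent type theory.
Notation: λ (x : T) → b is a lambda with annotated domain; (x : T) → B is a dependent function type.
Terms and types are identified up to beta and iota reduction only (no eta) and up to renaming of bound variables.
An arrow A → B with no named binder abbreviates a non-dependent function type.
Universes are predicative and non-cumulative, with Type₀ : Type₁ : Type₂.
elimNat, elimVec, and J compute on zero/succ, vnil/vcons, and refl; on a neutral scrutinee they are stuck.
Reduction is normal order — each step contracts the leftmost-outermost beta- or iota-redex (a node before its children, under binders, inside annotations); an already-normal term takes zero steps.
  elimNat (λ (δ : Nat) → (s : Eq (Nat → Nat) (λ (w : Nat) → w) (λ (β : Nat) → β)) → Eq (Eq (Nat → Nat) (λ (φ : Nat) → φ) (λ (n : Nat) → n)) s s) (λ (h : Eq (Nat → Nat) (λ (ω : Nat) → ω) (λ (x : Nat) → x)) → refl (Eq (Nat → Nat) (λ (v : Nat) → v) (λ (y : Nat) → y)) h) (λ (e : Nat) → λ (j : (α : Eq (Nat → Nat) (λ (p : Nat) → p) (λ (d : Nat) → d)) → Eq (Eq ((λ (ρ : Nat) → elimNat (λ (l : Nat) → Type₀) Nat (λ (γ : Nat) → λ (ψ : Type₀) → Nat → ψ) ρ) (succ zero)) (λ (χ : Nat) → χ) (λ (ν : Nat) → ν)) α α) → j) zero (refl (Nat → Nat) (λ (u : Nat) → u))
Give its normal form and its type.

reduced normal form:
  refl (Eq (Nat → Nat) (λ (δ : Nat) → δ) (λ (s : Nat) → s)) (refl (Nat → Nat) (λ (w : Nat) → w))
type:
  Eq (Eq (Nat → Nat) (λ (δ : Nat) → δ) (λ (s : Nat) → s)) (refl (Nat → Nat) (λ (w : Nat) → w)) (refl (Nat → Nat) (λ (β : Nat) → β))


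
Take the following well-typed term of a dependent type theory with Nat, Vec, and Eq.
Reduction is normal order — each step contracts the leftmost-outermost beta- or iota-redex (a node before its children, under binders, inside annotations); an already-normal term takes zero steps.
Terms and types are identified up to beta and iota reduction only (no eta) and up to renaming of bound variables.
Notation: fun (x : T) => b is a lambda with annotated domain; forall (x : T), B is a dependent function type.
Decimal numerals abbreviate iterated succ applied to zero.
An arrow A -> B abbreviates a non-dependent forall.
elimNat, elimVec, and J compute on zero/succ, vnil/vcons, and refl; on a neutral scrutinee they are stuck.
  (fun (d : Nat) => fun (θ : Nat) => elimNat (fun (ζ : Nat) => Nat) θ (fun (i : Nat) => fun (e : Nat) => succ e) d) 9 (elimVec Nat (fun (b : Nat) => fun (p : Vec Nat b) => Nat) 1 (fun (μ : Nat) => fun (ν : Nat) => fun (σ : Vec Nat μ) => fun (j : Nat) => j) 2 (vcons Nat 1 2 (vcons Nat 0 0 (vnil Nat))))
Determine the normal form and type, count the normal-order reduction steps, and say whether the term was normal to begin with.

normal form:
  10
type:
  Nat
steps to reach normal form (normal order): 41
term was already normal: no
first redex: a beta-redex


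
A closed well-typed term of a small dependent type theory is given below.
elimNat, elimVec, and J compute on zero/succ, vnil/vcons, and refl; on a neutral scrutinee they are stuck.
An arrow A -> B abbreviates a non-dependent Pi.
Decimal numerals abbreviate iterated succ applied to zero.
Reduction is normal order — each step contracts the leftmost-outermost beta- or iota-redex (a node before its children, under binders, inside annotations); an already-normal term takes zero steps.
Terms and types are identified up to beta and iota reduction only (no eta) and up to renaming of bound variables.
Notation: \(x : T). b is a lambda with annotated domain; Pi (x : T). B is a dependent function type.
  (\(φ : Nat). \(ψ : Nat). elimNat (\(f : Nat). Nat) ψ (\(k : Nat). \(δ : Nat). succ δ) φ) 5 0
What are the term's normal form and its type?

resulting normal form:
  5
type:
  Nat
observation: normalization takes exactly 18 steps under the normal-order strategy.


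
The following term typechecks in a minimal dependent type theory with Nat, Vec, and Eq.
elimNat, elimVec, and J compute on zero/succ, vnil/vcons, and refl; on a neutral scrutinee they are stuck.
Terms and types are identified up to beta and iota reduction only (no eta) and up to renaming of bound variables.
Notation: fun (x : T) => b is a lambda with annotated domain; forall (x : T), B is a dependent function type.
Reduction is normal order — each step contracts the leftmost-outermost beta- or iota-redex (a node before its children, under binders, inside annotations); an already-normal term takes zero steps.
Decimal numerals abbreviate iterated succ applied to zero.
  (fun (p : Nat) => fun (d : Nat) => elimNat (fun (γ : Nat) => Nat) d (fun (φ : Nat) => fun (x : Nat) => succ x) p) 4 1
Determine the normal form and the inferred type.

normal form:
  5
type:
  Nat
observation: 15 normal-order steps normalize the term, beginning with a beta-redex.


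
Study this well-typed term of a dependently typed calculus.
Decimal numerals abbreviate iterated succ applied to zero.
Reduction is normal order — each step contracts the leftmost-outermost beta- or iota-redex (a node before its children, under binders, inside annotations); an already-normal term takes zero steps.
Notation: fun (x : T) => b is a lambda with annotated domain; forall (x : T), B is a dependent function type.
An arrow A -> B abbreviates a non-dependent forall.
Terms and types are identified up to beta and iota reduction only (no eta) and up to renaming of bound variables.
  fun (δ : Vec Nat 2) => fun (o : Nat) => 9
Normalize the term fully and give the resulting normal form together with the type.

reduced normal form:
  fun (δ : Vec Nat 2) => fun (o : Nat) => 9
inferred type:
  Vec Nat 2 -> Nat -> Nat
observation: the term is already in normal form.


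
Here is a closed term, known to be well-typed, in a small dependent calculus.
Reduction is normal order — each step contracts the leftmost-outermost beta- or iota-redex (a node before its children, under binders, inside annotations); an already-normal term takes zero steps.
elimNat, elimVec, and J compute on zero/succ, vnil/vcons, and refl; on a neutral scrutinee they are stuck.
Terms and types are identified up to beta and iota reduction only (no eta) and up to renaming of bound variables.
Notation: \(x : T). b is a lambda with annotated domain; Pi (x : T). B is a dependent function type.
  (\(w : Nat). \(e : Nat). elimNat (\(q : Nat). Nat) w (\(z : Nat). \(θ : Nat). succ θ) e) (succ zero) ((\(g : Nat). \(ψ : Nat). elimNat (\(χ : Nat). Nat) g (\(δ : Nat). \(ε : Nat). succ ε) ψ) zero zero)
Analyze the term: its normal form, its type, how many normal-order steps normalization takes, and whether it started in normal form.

normal form:
  succ zero
the term's type:
  Nat
steps to reach normal form (normal order): 6
already normal: no
first contracted redex: a beta-redex


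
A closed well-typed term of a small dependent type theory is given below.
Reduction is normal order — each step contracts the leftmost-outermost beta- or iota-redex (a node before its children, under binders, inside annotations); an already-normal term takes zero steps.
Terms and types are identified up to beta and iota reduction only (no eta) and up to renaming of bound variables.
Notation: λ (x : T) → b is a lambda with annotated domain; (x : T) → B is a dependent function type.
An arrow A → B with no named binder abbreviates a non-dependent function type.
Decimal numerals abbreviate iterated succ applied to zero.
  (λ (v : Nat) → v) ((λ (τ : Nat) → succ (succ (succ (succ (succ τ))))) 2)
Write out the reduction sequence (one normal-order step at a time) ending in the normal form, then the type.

reduction (normal order):
  (λ (v : Nat) → v) ((λ (τ : Nat) → succ (succ (succ (succ (succ τ))))) 2)
  ~> (λ (v : Nat) → succ (succ (succ (succ (succ v))))) 2
  ~> 7
inferred type:
  Nat


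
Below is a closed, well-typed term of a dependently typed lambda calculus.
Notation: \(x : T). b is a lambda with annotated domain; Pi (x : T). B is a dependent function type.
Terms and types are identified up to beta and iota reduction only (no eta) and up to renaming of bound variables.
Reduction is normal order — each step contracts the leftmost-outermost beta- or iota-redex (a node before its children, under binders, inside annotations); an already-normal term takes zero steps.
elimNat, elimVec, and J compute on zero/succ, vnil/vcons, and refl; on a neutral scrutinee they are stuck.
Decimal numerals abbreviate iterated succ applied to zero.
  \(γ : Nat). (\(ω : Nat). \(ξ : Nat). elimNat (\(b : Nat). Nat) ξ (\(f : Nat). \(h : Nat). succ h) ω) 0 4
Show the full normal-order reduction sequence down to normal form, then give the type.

normal-order reduction sequence:
  \(γ : Nat). (\(ω : Nat). \(ξ : Nat). elimNat (\(b : Nat). Nat) ξ (\(f : Nat). \(h : Nat). succ h) ω) 0 4
  ~> \(γ : Nat). (\(ω : Nat). elimNat (\(ξ : Nat). Nat) ω (\(b : Nat). \(f : Nat). succ f) 0) 4
  ~> \(γ : Nat). elimNat (\(ω : Nat). Nat) 4 (\(ξ : Nat). \(b : Nat). succ b) 0
  ~> \(γ : Nat). 4
the term's type:
  Pi (γ : Nat). Nat


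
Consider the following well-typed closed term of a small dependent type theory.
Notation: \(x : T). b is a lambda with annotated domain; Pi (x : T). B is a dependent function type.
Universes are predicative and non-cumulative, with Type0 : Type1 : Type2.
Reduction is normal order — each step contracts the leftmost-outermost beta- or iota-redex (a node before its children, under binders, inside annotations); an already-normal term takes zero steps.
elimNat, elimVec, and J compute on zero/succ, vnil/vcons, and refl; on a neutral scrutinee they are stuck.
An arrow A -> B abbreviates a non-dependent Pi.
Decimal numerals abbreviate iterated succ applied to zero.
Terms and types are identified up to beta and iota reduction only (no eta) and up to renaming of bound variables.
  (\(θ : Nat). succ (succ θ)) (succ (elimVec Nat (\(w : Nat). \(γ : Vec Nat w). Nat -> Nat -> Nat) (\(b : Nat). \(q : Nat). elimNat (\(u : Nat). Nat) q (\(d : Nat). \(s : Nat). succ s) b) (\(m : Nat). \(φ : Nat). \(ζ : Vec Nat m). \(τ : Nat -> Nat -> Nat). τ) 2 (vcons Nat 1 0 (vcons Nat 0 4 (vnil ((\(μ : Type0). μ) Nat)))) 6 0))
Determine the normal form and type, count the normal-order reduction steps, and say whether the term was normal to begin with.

resulting normal form:
  9
type:
  Nat
steps to reach normal form (normal order): 33
term was already normal: no
first redex: a beta-redex


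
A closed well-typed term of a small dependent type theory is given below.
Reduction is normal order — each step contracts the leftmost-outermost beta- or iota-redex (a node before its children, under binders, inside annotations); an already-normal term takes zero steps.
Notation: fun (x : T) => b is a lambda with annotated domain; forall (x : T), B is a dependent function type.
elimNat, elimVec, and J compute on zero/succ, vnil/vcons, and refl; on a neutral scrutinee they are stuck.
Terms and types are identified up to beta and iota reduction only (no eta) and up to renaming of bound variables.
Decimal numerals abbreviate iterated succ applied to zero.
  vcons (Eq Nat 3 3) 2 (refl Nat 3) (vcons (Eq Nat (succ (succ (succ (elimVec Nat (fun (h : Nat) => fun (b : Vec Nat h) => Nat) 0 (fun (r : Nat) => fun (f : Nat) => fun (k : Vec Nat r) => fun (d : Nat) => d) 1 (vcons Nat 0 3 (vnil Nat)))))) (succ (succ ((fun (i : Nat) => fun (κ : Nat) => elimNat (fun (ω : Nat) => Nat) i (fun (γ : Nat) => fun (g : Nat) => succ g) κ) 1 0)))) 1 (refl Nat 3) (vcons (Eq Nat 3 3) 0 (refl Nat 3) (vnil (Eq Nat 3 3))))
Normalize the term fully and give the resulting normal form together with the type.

resulting normal form:
  vcons (Eq Nat 3 3) 2 (refl Nat 3) (vcons (Eq Nat 3 3) 1 (refl Nat 3) (vcons (Eq Nat 3 3) 0 (refl Nat 3) (vnil (Eq Nat 3 3))))
type:
  Vec (Eq Nat 3 3) 3


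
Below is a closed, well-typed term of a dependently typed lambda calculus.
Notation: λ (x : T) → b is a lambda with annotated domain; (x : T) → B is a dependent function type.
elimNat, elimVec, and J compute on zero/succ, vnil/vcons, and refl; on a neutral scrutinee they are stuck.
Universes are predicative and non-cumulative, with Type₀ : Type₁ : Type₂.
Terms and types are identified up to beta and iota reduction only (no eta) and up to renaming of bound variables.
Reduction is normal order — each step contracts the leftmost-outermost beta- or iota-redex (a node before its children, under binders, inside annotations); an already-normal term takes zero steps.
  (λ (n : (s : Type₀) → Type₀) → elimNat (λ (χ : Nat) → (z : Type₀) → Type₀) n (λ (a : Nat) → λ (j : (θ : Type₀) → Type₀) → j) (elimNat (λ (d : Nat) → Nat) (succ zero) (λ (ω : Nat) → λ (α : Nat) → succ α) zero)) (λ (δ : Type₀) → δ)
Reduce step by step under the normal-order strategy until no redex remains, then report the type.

normal-order reduction sequence:
  (λ (n : (s : Type₀) → Type₀) → elimNat (λ (χ : Nat) → (z : Type₀) → Type₀) n (λ (a : Nat) → λ (j : (θ : Type₀) → Type₀) → j) (elimNat (λ (d : Nat) → Nat) (succ zero) (λ (ω : Nat) → λ (α : Nat) → succ α) zero)) (λ (δ : Type₀) → δ)
  ~> elimNat (λ (n : Nat) → (s : Type₀) → Type₀) (λ (χ : Type₀) → χ) (λ (z : Nat) → λ (a : (j : Type₀) → Type₀) → a) (elimNat (λ (θ : Nat) → Nat) (succ zero) (λ (d : Nat) → λ (ω : Nat) → succ ω) zero)
  ~> elimNat (λ (n : Nat) → (s : Type₀) → Type₀) (λ (χ : Type₀) → χ) (λ (z : Nat) → λ (a : (j : Type₀) → Type₀) → a) (succ zero)
  ~> (λ (n : Nat) → λ (s : (χ : Type₀) → Type₀) → s) zero (elimNat (λ (z : Nat) → (a : Type₀) → Type₀) (λ (j : Type₀) → j) (λ (θ : Nat) → λ (d : (ω : Type₀) → Type₀) → d) zero)
  ~> (λ (n : (s : Type₀) → Type₀) → n) (elimNat (λ (χ : Nat) → (z : Type₀) → Type₀) (λ (a : Type₀) → a) (λ (j : Nat) → λ (θ : (d : Type₀) → Type₀) → θ) zero)
  ~> elimNat (λ (n : Nat) → (s : Type₀) → Type₀) (λ (χ : Type₀) → χ) (λ (z : Nat) → λ (a : (j : Type₀) → Type₀) → a) zero
  ~> λ (n : Type₀) → n
inferred type:
  (n : Type₀) → Type₀
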